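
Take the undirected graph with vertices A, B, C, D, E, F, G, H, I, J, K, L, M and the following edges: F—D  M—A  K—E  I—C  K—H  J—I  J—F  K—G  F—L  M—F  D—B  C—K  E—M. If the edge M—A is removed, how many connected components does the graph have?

2

Before removal there is 1 component.
M—A is a bridge — removing it separates M's side from A's side.
After removal: 2 components.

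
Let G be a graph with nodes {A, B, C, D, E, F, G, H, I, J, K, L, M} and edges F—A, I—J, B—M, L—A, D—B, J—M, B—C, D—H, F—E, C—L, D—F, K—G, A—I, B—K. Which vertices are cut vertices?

Removing B increases the component count from 1 to 2, so B is a cut vertex.
Removing D increases the component count from 1 to 2, so D is a cut vertex.
Removing F increases the component count from 1 to 2, so F is a cut vertex.
Likewise K is a cut vertex.
By contrast removing A leaves 1 component; it is not a cut vertex. No other vertex is a cut vertex either.

B, D, F, K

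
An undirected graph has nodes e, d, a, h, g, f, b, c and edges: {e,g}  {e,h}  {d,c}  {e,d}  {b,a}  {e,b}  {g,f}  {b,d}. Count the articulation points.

Removing b increases the component count from 1 to 2, so b is a cut vertex.
Removing d increases the component count from 1 to 2, so d is a cut vertex.
Removing e increases the component count from 1 to 3, so e is a cut vertex.
Likewise g is a cut vertex.
By contrast removing f leaves 1 component; it is not a cut vertex. No other vertex is a cut vertex either.

4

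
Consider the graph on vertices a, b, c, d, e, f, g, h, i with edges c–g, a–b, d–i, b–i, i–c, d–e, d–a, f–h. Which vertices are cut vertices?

c, d, i

Removing c increases the component count from 2 to 3, so c is a cut vertex.
Removing d increases the component count from 2 to 3, so d is a cut vertex.
Removing i increases the component count from 2 to 3, so i is a cut vertex.
By contrast removing g leaves 2 components; it is not a cut vertex. No other vertex is a cut vertex either.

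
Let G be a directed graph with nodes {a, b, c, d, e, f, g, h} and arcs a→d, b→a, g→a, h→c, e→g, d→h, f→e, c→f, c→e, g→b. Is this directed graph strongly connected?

From d we can reach every vertex (a, b, c, d, e, f, g, h), and every vertex can reach d (a, b, c, d, e, f, g, h). So the whole graph is one strongly connected component.

Yes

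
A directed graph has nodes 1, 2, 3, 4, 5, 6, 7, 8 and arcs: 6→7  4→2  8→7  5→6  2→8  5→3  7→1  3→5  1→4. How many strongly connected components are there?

{1, 2, 4, 7, 8} are all mutually reachable — one SCC of size 5.
{3, 5} are all mutually reachable — one SCC of size 2.
{6} is an SCC by itself.
That gives 3 strongly connected components.

3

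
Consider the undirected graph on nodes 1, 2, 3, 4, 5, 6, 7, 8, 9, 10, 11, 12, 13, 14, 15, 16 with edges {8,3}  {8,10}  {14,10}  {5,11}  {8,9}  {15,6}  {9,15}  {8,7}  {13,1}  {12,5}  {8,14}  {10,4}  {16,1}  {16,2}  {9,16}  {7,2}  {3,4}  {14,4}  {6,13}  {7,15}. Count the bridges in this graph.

2

The edges on the cycle 9-15-6-13-1-16-9 are not bridges since each lies on that cycle.
But removing 12–5 disconnects 12 from 5; removing 5–11 disconnects 5 from 11 — these are bridges.
That makes 2 bridges.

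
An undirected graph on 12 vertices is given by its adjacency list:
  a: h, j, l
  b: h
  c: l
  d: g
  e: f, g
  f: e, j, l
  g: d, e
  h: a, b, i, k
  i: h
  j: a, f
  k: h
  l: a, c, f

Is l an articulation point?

Yes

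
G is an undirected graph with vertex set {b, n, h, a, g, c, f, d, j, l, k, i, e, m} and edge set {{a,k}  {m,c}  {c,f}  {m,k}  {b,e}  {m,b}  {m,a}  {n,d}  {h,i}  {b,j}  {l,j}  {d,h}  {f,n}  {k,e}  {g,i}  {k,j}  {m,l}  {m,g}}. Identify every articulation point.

m

Removing m increases the component count from 1 to 2, so m is a cut vertex.
By contrast removing b leaves 1 component; it is not a cut vertex. No other vertex is a cut vertex either.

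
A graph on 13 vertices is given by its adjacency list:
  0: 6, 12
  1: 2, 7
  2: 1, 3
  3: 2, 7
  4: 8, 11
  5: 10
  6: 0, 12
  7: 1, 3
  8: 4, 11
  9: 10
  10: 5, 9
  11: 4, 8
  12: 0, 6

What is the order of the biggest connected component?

4

Starting from 4 we can reach 4, 8, 11. That is one component of size 3.
Starting from 0 we can reach 0, 6, 12. That is one component of size 3.
Starting from 5 we can reach 5, 9, 10. That is one component of size 3.
Starting from 1 we can reach 1, 2, 3, 7. That is one component of size 4.
The largest has 4 vertices.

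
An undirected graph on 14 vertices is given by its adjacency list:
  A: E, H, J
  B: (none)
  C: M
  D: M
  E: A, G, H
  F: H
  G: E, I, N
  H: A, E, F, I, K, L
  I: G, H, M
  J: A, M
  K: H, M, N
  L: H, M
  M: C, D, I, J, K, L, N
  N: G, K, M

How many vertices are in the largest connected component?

B is isolated — a component by itself.
Starting from A we can reach A, C, D, E, F, G, H, I, J, K, L, M, N. That is one component of size 13.
The largest has 13 vertices.

13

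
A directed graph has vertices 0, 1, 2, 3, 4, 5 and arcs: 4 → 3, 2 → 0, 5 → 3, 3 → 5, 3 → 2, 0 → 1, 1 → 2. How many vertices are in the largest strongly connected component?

3

{0, 1, 2} are all mutually reachable — one SCC of size 3.
{3, 5} are all mutually reachable — one SCC of size 2.
{4} is an SCC by itself.
The largest has 3 vertices.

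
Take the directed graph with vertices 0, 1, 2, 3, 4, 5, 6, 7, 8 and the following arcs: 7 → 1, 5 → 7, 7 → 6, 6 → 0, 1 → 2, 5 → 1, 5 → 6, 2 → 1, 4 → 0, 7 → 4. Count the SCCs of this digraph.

8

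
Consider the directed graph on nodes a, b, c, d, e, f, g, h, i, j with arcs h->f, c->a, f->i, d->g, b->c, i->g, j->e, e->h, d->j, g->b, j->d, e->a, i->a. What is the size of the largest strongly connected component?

{d, j} are all mutually reachable — one SCC of size 2.
{i} is an SCC by itself.
{b} is an SCC by itself.
{e} is an SCC by itself.
{a} is an SCC by itself.
(and 4 more singleton SCCs)
The largest has 2 vertices.

2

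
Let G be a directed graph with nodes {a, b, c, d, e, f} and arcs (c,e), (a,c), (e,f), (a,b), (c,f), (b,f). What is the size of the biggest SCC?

1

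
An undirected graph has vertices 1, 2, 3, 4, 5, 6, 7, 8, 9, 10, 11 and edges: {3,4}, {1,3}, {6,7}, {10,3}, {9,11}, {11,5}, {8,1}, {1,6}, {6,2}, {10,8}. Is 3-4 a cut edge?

Removing 3-4 leaves no path between 3 and 4: the component count goes from 2 to 3. So it is a bridge.

Yes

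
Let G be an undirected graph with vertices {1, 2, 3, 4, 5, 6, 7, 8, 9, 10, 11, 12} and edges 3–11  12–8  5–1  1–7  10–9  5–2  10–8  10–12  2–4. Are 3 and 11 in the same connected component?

From 3 we can reach 3, 11, which includes 11.

Yes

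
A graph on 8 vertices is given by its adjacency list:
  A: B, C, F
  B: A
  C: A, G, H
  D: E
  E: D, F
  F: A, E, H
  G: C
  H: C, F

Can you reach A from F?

Yes

From F we can reach A, B, C, D, E, F, G, H, which includes A.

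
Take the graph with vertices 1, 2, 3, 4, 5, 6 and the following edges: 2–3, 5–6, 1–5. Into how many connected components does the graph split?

4 is isolated — a component by itself.
Starting from 2 we can reach 2, 3. That is one component of size 2.
Starting from 1 we can reach 1, 5, 6. That is one component of size 3.
Total: 3 components.

3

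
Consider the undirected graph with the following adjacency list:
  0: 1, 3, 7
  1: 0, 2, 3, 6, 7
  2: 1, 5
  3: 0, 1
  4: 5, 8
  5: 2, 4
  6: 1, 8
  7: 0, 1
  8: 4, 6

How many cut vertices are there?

1

Removing 1 increases the component count from 1 to 2, so 1 is a cut vertex.
By contrast removing 7 leaves 1 component; it is not a cut vertex. No other vertex is a cut vertex either.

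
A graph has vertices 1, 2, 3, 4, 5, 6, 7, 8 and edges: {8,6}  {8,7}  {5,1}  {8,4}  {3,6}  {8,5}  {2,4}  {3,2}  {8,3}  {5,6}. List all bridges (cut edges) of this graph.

1-5, 7-8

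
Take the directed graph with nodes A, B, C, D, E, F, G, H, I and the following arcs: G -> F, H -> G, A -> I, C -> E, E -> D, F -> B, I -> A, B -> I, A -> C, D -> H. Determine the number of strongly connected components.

1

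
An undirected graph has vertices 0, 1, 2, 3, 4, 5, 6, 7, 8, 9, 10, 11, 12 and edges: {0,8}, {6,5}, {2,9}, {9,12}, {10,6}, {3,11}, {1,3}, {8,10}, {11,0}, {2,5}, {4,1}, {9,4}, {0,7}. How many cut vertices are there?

Removing 0 increases the component count from 1 to 2, so 0 is a cut vertex.
Removing 9 increases the component count from 1 to 2, so 9 is a cut vertex.
By contrast removing 6 leaves 1 component; it is not a cut vertex. No other vertex is a cut vertex either.

2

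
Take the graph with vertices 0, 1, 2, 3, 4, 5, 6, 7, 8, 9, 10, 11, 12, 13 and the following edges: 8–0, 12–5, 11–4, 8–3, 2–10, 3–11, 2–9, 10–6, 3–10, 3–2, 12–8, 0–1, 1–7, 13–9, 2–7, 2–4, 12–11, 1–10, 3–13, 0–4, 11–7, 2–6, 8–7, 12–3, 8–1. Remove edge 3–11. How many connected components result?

3 and 11 are still connected via 3-12-11, so the component count stays at 1.

1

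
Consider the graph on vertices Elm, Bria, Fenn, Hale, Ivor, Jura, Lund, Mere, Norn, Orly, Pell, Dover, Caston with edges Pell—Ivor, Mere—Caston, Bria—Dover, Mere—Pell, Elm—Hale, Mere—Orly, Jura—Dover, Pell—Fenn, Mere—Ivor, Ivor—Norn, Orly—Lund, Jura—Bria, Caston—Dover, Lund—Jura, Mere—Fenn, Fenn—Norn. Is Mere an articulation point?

Yes

Deleting Mere raises the number of components from 2 to 3, so Mere is a cut vertex.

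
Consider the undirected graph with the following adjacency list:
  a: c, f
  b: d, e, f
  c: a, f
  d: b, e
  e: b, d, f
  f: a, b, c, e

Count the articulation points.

1

Removing f increases the component count from 1 to 2, so f is a cut vertex.
By contrast removing a leaves 1 component; it is not a cut vertex. No other vertex is a cut vertex either.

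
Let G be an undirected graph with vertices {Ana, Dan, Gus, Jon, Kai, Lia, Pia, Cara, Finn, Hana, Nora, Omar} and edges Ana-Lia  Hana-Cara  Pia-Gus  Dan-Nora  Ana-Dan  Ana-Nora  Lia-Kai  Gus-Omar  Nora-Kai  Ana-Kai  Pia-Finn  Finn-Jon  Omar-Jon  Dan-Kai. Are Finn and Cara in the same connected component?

No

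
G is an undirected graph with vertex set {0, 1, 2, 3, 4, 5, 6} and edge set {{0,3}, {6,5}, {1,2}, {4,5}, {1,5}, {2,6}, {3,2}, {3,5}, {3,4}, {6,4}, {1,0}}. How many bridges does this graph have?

0

The edges on the cycle 3-2-6-4-3 are not bridges since each lies on that cycle.
Every edge lies on some cycle, so there are no bridges.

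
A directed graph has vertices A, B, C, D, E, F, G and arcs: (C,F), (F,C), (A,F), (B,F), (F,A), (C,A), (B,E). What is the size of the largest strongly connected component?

{A, C, F} are all mutually reachable — one SCC of size 3.
{G} is an SCC by itself.
{D} is an SCC by itself.
{E} is an SCC by itself.
{B} is an SCC by itself.
The largest has 3 vertices.

3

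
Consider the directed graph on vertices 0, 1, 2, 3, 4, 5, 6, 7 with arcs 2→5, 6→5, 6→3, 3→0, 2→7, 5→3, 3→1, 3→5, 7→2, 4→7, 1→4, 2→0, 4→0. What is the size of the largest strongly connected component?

6

{1, 2, 3, 4, 5, 7} are all mutually reachable — one SCC of size 6.
{6} is an SCC by itself.
{0} is an SCC by itself.
The largest has 6 vertices.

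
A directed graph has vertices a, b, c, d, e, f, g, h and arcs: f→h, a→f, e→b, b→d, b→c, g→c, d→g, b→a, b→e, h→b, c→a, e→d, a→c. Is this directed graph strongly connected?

Yes

From a we can reach every vertex (a, b, c, d, e, f, g, h), and every vertex can reach a (a, b, c, d, e, f, g, h). So the whole graph is one strongly connected component.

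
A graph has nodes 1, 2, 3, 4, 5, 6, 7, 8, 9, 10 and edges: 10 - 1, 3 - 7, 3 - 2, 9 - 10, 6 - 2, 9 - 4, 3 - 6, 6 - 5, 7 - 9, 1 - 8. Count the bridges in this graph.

7

The edges on the cycle 3-6-2-3 are not bridges since each lies on that cycle.
But removing 6 - 5 disconnects 6 from 5; removing 3 - 7 disconnects 3 from 7; removing 1 - 8 disconnects 1 from 8; removing 9 - 10 disconnects 9 from 10 — these are bridges.
In total 7 edges are bridges.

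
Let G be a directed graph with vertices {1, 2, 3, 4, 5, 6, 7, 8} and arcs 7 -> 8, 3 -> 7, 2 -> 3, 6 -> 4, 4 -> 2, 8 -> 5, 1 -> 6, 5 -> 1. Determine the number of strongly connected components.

1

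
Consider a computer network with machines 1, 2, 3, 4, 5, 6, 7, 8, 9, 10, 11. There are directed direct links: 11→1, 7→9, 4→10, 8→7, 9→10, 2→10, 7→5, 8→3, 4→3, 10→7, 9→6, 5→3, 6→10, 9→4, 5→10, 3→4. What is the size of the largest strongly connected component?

7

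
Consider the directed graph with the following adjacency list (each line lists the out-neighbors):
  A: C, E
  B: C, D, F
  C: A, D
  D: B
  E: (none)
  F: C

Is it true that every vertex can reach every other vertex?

No

There is no directed path from E to D, so the graph is not strongly connected.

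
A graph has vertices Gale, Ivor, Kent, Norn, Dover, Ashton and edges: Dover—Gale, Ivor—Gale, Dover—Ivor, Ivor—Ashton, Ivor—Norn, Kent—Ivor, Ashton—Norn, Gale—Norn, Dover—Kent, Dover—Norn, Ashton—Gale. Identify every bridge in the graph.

none

The edges on the cycle Dover-Kent-Ivor-Dover are not bridges since each lies on that cycle.
Every edge lies on some cycle, so there are no bridges.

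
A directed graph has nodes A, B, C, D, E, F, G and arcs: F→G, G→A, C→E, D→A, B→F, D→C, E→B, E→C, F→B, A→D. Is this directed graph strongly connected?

Yes

From E we can reach every vertex (A, B, C, D, E, F, G), and every vertex can reach E (A, B, C, D, E, F, G). So the whole graph is one strongly connected component.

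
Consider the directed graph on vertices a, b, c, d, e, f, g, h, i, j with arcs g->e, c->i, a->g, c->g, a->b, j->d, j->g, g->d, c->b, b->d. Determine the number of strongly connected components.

10

{b} is an SCC by itself.
{g} is an SCC by itself.
{e} is an SCC by itself.
{f} is an SCC by itself.
{h} is an SCC by itself.
(and 5 more singleton SCCs)
That gives 10 strongly connected components.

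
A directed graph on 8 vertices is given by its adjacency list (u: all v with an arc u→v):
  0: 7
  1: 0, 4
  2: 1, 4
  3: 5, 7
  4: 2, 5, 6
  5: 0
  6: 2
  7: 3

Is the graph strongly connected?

There is no directed path from 3 to 4, so the graph is not strongly connected.

No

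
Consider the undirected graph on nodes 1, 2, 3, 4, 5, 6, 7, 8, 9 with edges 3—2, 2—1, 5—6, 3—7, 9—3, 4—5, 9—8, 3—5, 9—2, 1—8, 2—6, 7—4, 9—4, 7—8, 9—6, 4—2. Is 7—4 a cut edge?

No

After removing 7—4, the path 7-3-9-4 still connects them, so the edge is not a bridge.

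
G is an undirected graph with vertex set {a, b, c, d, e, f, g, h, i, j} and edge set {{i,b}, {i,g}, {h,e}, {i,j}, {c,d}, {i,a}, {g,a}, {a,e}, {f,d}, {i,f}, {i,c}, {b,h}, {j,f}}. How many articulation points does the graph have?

Removing i increases the component count from 1 to 2, so i is a cut vertex.
By contrast removing f leaves 1 component; it is not a cut vertex. No other vertex is a cut vertex either.

1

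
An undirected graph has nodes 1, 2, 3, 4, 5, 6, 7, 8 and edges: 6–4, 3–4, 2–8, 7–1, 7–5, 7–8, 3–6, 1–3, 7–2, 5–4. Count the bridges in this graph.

The edges on the cycle 7-2-8-7 are not bridges since each lies on that cycle.
Every edge lies on some cycle, so there are no bridges.

0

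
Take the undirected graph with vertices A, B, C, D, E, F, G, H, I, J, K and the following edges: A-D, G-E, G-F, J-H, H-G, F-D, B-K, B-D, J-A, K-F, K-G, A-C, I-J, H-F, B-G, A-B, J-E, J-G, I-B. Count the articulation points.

1

Removing A increases the component count from 1 to 2, so A is a cut vertex.
By contrast removing B leaves 1 component; it is not a cut vertex. No other vertex is a cut vertex either.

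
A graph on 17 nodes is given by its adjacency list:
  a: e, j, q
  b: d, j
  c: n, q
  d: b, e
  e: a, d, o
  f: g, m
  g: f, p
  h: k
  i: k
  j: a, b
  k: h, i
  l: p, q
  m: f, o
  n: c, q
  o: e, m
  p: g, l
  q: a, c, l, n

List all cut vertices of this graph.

k, q

Removing k increases the component count from 2 to 3, so k is a cut vertex.
Removing q increases the component count from 2 to 3, so q is a cut vertex.
By contrast removing h leaves 2 components; it is not a cut vertex. No other vertex is a cut vertex either.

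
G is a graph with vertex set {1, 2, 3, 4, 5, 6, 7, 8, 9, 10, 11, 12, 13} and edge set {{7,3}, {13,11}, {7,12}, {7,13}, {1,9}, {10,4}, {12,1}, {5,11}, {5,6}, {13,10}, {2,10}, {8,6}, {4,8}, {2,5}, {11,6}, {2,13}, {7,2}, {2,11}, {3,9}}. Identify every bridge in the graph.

The edges on the cycle 7-12-1-9-3-7 are not bridges since each lies on that cycle.
Every edge lies on some cycle, so there are no bridges.

none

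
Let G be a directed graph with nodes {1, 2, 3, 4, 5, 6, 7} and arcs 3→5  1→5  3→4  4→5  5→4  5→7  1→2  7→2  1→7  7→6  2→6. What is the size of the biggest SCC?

{4, 5} are all mutually reachable — one SCC of size 2.
{6} is an SCC by itself.
{7} is an SCC by itself.
{1} is an SCC by itself.
{3} is an SCC by itself.
(and 1 more singleton SCC)
The largest has 2 vertices.

2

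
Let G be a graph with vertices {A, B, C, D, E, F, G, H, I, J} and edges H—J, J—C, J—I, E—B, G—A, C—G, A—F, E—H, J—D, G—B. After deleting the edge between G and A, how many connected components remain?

2

Before removal there is 1 component.
G—A is a bridge — removing it separates G's side from A's side.
After removal: 2 components.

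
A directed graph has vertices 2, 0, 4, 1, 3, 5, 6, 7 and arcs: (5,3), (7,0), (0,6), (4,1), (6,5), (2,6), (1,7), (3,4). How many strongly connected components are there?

{0, 1, 3, 4, 5, 6, 7} are all mutually reachable — one SCC of size 7.
{2} is an SCC by itself.
That gives 2 strongly connected components.

2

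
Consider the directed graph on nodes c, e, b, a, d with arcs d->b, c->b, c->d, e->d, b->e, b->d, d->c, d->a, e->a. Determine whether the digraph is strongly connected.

There is no directed path from a to d, so the graph is not strongly connected.

No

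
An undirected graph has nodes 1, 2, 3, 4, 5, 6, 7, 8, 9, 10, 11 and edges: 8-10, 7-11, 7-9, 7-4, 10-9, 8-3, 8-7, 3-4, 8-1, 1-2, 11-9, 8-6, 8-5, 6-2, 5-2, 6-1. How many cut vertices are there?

1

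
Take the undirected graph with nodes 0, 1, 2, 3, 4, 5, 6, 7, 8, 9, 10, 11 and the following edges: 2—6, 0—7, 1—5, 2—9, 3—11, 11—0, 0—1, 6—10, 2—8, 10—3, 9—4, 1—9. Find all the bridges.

0-7, 1-5, 2-8, 4-9

The edges on the cycle 2-6-10-3-11-0-1-9-2 are not bridges since each lies on that cycle.
But removing 4—9 disconnects 4 from 9; removing 7—0 disconnects 7 from 0; removing 5—1 disconnects 5 from 1; removing 2—8 disconnects 2 from 8 — these are bridges.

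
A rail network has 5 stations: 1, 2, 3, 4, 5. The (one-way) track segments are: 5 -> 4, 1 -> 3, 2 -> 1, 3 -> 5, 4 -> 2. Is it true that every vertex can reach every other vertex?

Yes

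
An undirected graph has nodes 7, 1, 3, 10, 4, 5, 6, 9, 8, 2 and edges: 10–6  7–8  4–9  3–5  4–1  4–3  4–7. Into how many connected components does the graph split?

2 is isolated — a component by itself.
Starting from 6 we can reach 6, 10. That is one component of size 2.
Starting from 1 we can reach 1, 3, 4, 5, 7, 8, 9. That is one component of size 7.
Total: 3 components.

3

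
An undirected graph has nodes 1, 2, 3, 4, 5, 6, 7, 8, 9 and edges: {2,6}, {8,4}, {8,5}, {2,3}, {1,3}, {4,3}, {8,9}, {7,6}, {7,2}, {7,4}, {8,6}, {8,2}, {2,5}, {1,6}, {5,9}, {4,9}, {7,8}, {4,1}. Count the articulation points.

Removing 4, for instance, still leaves 1 component. No single vertex removal increases the component count — the graph has no articulation points.

0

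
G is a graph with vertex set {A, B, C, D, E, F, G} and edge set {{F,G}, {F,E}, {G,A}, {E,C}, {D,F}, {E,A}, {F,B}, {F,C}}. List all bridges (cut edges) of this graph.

The edges on the cycle F-G-A-E-F are not bridges since each lies on that cycle.
But removing F - D disconnects F from D; removing F - B disconnects F from B — these are bridges.

B-F, D-F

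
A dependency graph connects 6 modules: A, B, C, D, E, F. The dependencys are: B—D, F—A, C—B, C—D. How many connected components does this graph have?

E is isolated — a component by itself.
Starting from A we can reach A, F. That is one component of size 2.
Starting from B we can reach B, C, D. That is one component of size 3.
Total: 3 components.

3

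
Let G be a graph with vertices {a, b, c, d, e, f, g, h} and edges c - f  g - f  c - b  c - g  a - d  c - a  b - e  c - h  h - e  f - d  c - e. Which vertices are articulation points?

c

Removing c increases the component count from 1 to 2, so c is a cut vertex.
By contrast removing g leaves 1 component; it is not a cut vertex. No other vertex is a cut vertex either.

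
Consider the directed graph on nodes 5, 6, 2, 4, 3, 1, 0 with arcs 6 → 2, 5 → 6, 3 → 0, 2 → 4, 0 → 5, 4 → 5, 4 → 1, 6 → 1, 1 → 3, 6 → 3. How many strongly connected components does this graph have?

1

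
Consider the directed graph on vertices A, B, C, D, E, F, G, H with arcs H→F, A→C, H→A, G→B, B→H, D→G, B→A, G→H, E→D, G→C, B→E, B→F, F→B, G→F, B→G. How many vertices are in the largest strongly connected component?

{B, D, E, F, G, H} are all mutually reachable — one SCC of size 6.
{A} is an SCC by itself.
{C} is an SCC by itself.
The largest has 6 vertices.

6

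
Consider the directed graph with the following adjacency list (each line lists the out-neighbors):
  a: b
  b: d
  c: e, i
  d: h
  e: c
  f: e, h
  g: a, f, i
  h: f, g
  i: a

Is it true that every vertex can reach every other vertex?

Yes

From i we can reach every vertex (a, b, c, d, e, f, g, h, i), and every vertex can reach i (a, b, c, d, e, f, g, h, i). So the whole graph is one strongly connected component.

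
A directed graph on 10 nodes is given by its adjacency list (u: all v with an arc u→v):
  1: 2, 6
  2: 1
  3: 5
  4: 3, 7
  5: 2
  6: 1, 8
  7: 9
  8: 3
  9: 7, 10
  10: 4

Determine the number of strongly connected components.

{1, 2, 3, 5, 6, 8} are all mutually reachable — one SCC of size 6.
{4, 7, 9, 10} are all mutually reachable — one SCC of size 4.
That gives 2 strongly connected components.

2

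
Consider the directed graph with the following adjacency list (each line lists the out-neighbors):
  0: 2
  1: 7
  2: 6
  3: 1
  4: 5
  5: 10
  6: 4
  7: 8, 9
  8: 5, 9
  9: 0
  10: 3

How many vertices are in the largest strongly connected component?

{0, 1, 2, 3, 4, 5, 6, 7, 8, 9, 10} are all mutually reachable — one SCC of size 11.
The largest has 11 vertices.

11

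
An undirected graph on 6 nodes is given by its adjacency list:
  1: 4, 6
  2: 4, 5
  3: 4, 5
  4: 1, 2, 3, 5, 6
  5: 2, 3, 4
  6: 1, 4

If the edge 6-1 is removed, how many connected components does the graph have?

1

6 and 1 are still connected via 6-4-1, so the component count stays at 1.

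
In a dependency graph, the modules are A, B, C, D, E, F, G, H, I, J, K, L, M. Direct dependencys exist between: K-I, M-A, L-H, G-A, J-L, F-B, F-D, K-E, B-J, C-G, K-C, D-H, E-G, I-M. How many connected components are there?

Starting from B we can reach B, D, F, H, J, L. That is one component of size 6.
Starting from A we can reach A, C, E, G, I, K, M. That is one component of size 7.
Total: 2 components.

2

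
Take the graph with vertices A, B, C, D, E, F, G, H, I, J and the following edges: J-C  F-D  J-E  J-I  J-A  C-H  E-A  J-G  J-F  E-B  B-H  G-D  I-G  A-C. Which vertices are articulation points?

Removing J increases the component count from 1 to 2, so J is a cut vertex.
By contrast removing A leaves 1 component; it is not a cut vertex. No other vertex is a cut vertex either.

J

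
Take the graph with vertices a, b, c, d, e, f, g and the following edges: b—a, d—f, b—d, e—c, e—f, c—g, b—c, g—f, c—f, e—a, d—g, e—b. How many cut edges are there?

0

The edges on the cycle e-b-c-f-e are not bridges since each lies on that cycle.
Every edge lies on some cycle, so there are no bridges.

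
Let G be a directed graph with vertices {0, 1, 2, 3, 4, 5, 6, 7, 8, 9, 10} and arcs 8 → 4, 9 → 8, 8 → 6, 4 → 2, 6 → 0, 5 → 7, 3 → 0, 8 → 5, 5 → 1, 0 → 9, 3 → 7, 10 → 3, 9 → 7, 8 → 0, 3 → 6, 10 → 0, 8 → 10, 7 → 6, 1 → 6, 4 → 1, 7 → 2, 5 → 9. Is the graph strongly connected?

No

There is no directed path from 2 to 7, so the graph is not strongly connected.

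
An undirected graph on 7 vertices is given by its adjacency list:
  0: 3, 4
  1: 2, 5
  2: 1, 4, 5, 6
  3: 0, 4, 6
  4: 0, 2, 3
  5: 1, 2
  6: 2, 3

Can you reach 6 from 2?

From 2 we can reach 0, 1, 2, 3, 4, 5, 6, which includes 6.

Yes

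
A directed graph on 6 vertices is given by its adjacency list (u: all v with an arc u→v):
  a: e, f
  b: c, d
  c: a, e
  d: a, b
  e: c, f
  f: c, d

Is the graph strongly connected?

From f we can reach every vertex (a, b, c, d, e, f), and every vertex can reach f (a, b, c, d, e, f). So the whole graph is one strongly connected component.

Yes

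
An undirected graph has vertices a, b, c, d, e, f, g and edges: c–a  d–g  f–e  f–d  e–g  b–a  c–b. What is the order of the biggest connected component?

Starting from a we can reach a, b, c. That is one component of size 3.
Starting from d we can reach d, e, f, g. That is one component of size 4.
The largest has 4 vertices.

4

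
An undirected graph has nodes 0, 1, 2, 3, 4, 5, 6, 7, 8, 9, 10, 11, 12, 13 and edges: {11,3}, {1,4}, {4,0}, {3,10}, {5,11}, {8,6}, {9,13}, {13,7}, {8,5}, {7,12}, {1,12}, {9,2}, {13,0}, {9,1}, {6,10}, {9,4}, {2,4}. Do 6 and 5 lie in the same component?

From 6 we can reach 3, 5, 6, 8, 10, 11, which includes 5.

Yes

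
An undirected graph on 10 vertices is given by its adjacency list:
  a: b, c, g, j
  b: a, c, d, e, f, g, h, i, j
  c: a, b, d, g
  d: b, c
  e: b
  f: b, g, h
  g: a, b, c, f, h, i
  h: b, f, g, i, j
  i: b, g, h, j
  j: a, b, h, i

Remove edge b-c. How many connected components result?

1

b and c are still connected via b-a-c, so the component count stays at 1.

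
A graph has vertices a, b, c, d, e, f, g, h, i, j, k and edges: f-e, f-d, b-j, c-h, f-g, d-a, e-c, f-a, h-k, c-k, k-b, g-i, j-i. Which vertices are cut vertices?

Removing f increases the component count from 1 to 2, so f is a cut vertex.
By contrast removing k leaves 1 component; it is not a cut vertex. No other vertex is a cut vertex either.

f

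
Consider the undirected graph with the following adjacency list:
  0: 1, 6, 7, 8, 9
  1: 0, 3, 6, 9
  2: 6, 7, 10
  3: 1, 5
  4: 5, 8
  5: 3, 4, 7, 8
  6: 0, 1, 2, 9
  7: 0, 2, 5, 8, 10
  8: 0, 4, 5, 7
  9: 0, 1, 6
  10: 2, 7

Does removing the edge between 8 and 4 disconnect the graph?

No

After removing 8-4, the path 8-5-4 still connects them, so the edge is not a bridge.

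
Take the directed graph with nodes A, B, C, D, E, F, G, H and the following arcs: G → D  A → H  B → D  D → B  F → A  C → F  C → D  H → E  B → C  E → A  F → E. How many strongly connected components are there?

{A, E, H} are all mutually reachable — one SCC of size 3.
{B, C, D} are all mutually reachable — one SCC of size 3.
{G} is an SCC by itself.
{F} is an SCC by itself.
That gives 4 strongly connected components.

4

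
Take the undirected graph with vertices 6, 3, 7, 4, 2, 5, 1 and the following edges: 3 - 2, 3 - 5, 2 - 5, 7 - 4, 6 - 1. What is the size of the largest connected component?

Starting from 1 we can reach 1, 6. That is one component of size 2.
Starting from 4 we can reach 4, 7. That is one component of size 2.
Starting from 2 we can reach 2, 3, 5. That is one component of size 3.
The largest has 3 vertices.

3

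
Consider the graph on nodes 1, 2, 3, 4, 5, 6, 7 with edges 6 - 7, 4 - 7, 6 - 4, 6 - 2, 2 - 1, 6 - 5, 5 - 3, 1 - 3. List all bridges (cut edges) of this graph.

none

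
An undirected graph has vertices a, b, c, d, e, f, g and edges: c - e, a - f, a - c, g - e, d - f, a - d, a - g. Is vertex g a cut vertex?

Deleting g leaves 2 components (was 2), so g is not a cut vertex.

No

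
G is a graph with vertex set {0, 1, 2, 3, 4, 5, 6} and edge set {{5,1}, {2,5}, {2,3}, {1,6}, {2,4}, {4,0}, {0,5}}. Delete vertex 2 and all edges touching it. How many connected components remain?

With 2 gone, the remaining components are: {3}; {0, 1, 4, 5, 6}.
That is 2 components.

2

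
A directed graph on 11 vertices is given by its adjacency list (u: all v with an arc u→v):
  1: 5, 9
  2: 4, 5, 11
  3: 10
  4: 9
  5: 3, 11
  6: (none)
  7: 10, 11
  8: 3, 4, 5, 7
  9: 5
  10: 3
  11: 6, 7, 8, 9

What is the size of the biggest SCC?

{4, 5, 7, 8, 9, 11} are all mutually reachable — one SCC of size 6.
{3, 10} are all mutually reachable — one SCC of size 2.
{6} is an SCC by itself.
{2} is an SCC by itself.
{1} is an SCC by itself.
The largest has 6 vertices.

6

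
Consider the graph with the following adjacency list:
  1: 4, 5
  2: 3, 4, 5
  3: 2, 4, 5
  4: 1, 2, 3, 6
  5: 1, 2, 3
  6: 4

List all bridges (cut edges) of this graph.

The edges on the cycle 4-2-5-1-4 are not bridges since each lies on that cycle.
But removing 6-4 disconnects 6 from 4 — this is a bridge.

4-6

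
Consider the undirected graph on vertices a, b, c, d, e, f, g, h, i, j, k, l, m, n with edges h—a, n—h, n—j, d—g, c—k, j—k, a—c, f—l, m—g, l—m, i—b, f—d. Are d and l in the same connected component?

From d we can reach d, f, g, l, m, which includes l.

Yes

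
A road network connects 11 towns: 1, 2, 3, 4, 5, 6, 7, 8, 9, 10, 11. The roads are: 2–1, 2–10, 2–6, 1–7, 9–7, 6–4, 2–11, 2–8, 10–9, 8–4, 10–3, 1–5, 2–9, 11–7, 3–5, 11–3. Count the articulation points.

1

Removing 2 increases the component count from 1 to 2, so 2 is a cut vertex.
By contrast removing 6 leaves 1 component; it is not a cut vertex. No other vertex is a cut vertex either.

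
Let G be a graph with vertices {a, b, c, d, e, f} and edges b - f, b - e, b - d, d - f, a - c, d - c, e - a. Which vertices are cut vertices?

none

Removing d, for instance, still leaves 1 component. No single vertex removal increases the component count — the graph has no articulation points.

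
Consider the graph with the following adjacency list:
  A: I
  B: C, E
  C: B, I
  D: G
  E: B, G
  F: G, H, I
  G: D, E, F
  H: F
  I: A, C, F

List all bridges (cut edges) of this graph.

A-I, D-G, F-H

The edges on the cycle C-B-E-G-F-I-C are not bridges since each lies on that cycle.
But removing D-G disconnects D from G; removing F-H disconnects F from H; removing I-A disconnects I from A — these are bridges.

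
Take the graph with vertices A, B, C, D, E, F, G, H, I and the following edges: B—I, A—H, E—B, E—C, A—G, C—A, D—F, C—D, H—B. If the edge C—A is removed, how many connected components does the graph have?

1

C and A are still connected via C-E-B-H-A, so the component count stays at 1.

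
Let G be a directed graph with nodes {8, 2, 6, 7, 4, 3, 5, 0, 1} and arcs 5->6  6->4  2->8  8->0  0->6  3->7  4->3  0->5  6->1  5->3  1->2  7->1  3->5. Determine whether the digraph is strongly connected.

Yes

From 2 we can reach every vertex (0, 1, 2, 3, 4, 5, 6, 7, 8), and every vertex can reach 2 (0, 1, 2, 3, 4, 5, 6, 7, 8). So the whole graph is one strongly connected component.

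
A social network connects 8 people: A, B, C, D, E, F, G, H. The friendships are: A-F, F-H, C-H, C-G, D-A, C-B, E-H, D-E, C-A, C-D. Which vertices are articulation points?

C

Removing C increases the component count from 1 to 3, so C is a cut vertex.
By contrast removing G leaves 1 component; it is not a cut vertex. No other vertex is a cut vertex either.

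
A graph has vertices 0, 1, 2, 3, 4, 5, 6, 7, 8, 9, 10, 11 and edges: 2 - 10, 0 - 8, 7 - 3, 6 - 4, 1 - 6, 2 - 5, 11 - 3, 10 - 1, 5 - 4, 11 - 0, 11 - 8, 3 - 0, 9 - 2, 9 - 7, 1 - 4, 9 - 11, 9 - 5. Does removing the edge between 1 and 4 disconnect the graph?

No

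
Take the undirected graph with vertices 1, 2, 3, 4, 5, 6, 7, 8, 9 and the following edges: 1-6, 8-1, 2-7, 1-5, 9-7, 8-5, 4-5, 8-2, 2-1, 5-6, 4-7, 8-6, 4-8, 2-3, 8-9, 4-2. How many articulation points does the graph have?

1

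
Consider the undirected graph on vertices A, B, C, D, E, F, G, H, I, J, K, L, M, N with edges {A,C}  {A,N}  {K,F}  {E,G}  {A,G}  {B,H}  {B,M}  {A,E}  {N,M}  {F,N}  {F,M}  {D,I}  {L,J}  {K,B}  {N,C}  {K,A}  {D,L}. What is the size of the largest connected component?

10

Starting from D we can reach D, I, J, L. That is one component of size 4.
Starting from A we can reach A, B, C, E, F, G, H, K, M, N. That is one component of size 10.
The largest has 10 vertices.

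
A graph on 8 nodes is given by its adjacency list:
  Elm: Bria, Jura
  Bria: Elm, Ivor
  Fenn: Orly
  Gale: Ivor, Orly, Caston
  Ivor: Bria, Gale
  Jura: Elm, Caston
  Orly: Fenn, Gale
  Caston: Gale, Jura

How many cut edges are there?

The edges on the cycle Gale-Caston-Jura-Elm-Bria-Ivor-Gale are not bridges since each lies on that cycle.
But removing Orly-Fenn disconnects Orly from Fenn; removing Gale-Orly disconnects Gale from Orly — these are bridges.
That makes 2 bridges.

2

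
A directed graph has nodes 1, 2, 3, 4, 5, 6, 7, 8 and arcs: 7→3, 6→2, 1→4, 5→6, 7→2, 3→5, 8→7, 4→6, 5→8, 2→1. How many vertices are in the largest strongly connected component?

{3, 5, 7, 8} are all mutually reachable — one SCC of size 4.
{1, 2, 4, 6} are all mutually reachable — one SCC of size 4.
The largest has 4 vertices.

4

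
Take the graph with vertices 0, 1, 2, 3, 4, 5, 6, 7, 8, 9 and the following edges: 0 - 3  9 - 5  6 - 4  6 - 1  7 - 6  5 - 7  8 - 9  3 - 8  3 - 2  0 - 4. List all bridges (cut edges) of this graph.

1-6, 2-3

The edges on the cycle 0-3-8-9-5-7-6-4-0 are not bridges since each lies on that cycle.
But removing 1 - 6 disconnects 1 from 6; removing 2 - 3 disconnects 2 from 3 — these are bridges.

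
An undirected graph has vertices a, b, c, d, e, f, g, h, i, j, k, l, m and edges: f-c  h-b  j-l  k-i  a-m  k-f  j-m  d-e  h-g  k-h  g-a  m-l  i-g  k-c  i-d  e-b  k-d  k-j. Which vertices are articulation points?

k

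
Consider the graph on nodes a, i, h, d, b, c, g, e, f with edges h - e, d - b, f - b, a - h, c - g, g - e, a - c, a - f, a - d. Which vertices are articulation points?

Removing a increases the component count from 2 to 3, so a is a cut vertex.
By contrast removing f leaves 2 components; it is not a cut vertex. No other vertex is a cut vertex either.

a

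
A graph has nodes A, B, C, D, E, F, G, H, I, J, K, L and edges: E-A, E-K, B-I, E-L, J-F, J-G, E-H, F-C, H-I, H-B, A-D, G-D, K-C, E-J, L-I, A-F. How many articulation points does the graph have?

Removing E increases the component count from 1 to 2, so E is a cut vertex.
By contrast removing I leaves 1 component; it is not a cut vertex. No other vertex is a cut vertex either.

1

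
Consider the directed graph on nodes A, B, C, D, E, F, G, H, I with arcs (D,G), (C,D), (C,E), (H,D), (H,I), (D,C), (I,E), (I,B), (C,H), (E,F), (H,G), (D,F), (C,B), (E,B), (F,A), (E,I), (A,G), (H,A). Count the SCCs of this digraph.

6

{C, D, H} are all mutually reachable — one SCC of size 3.
{E, I} are all mutually reachable — one SCC of size 2.
{F} is an SCC by itself.
{A} is an SCC by itself.
{B} is an SCC by itself.
(and 1 more singleton SCC)
That gives 6 strongly connected components.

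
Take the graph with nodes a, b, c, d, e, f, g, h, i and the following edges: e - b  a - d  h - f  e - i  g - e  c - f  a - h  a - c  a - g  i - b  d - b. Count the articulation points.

Removing a increases the component count from 1 to 2, so a is a cut vertex.
By contrast removing i leaves 1 component; it is not a cut vertex. No other vertex is a cut vertex either.

1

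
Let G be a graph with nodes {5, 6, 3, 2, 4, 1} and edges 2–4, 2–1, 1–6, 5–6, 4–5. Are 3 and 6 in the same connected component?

The component containing 3 is {3}, and 6 is not in it.

No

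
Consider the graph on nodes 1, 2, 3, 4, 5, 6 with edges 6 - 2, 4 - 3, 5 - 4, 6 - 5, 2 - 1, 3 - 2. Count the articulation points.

1

Removing 2 increases the component count from 1 to 2, so 2 is a cut vertex.
By contrast removing 4 leaves 1 component; it is not a cut vertex. No other vertex is a cut vertex either.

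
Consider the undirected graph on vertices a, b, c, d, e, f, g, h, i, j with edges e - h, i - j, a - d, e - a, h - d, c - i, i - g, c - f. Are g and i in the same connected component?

Yes

From g we can reach c, f, g, i, j, which includes i.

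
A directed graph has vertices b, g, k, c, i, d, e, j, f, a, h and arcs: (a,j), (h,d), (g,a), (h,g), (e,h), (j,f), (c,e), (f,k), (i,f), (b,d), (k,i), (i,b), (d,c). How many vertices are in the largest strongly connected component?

11

{a, b, c, d, e, f, g, h, i, j, k} are all mutually reachable — one SCC of size 11.
The largest has 11 vertices.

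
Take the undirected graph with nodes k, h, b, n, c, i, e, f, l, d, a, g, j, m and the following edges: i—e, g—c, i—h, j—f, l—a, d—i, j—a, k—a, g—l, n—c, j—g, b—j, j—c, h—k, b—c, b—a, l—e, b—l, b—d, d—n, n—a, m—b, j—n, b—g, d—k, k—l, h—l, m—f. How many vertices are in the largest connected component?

14

Starting from a we can reach a, b, c, d, e, f, g, h, i, j, k, l, m, n. That is one component of size 14.
The largest has 14 vertices.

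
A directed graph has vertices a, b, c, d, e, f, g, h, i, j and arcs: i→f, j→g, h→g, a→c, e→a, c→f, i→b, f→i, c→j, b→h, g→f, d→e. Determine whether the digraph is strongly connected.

There is no directed path from i to j, so the graph is not strongly connected.

No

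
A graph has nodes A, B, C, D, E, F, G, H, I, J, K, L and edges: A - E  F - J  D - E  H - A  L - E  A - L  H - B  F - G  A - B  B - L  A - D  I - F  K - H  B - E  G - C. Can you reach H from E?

Yes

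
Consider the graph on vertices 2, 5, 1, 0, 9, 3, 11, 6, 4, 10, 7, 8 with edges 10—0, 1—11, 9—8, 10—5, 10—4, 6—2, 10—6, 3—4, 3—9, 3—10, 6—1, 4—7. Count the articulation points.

6

Removing 1 increases the component count from 1 to 2, so 1 is a cut vertex.
Removing 3 increases the component count from 1 to 2, so 3 is a cut vertex.
Removing 4 increases the component count from 1 to 2, so 4 is a cut vertex.
Likewise 6, 9, 10 are cut vertices.
By contrast removing 7 leaves 1 component; it is not a cut vertex. No other vertex is a cut vertex either.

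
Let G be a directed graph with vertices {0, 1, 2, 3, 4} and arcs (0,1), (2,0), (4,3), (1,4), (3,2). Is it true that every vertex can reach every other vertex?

Yes

From 1 we can reach every vertex (0, 1, 2, 3, 4), and every vertex can reach 1 (0, 1, 2, 3, 4). So the whole graph is one strongly connected component.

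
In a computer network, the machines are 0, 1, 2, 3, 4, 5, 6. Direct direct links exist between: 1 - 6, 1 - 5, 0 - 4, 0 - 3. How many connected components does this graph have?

2 is isolated — a component by itself.
Starting from 1 we can reach 1, 5, 6. That is one component of size 3.
Starting from 0 we can reach 0, 3, 4. That is one component of size 3.
Total: 3 components.

3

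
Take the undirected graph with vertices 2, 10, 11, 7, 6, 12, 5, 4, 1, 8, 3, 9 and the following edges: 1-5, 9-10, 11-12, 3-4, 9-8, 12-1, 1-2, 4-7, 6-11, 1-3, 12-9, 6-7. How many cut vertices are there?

Removing 1 increases the component count from 1 to 3, so 1 is a cut vertex.
Removing 9 increases the component count from 1 to 3, so 9 is a cut vertex.
Removing 12 increases the component count from 1 to 2, so 12 is a cut vertex.
By contrast removing 10 leaves 1 component; it is not a cut vertex. No other vertex is a cut vertex either.

3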